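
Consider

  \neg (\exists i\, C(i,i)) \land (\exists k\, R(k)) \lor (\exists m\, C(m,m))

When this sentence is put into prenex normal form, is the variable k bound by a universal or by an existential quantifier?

existential

Move each ¬ inward, flipping quantifiers it crosses:
  (\forall i\, \neg C(i,i)) \land (\exists k\, R(k)) \lor (\exists m\, C(m,m))
All bound variables are already distinct, so no renaming is needed.
Finally move all quantifiers to the prefix:
  \forall i\, \exists k\, \exists m\, (\neg C(i,i) \land R(k) \lor C(m,m))
The quantifier \exists k sits under an even number of negations, so it remains existential.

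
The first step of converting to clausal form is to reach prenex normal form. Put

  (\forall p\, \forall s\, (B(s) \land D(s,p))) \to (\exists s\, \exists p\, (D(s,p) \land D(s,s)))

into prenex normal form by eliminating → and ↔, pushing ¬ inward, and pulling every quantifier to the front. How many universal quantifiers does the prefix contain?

Rewrite implications/biconditionals: A → B as ¬A ∨ B.
  \neg (\forall p\, \forall s\, (B(s) \land D(s,p))) \lor (\exists s\, \exists p\, (D(s,p) \land D(s,s)))
Drive negations inward (¬∀x A ≡ ∃x ¬A, ¬∃x A ≡ ∀x ¬A, De Morgan for ∧/∨):
  (\exists p\, \exists s\, (\neg B(s) \lor \neg D(s,p))) \lor (\exists s\, \exists p\, (D(s,p) \land D(s,s)))
Give each quantifier a distinct variable: s↦c, p↦u.
  (\exists p\, \exists s\, (\neg B(s) \lor \neg D(s,p))) \lor (\exists c\, \exists u\, (D(c,u) \land D(c,c)))
Finally move all quantifiers to the prefix:
  \exists p\, \exists s\, \exists c\, \exists u\, (\neg B(s) \lor \neg D(s,p) \lor D(c,u) \land D(c,c))
The prefix is \exists p \exists s \exists c \exists u: 0 universal, 4 existential.

0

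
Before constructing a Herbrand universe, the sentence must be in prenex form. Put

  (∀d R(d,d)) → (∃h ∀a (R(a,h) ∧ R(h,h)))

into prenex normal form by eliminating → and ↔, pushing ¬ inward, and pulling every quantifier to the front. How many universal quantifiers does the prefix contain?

First replace A → B with ¬A ∨ B.
  ¬(∀d R(d,d)) ∨ (∃h ∀a (R(a,h) ∧ R(h,h)))
Push ¬ through the quantifiers and connectives to reach negation normal form:
  (∃d ¬R(d,d)) ∨ (∃h ∀a (R(a,h) ∧ R(h,h)))
All bound variables are already distinct, so no renaming is needed.
Pull the quantifiers to the front (each side's bound variable is not free in the other side):
  ∃d ∃h ∀a (¬R(d,d) ∨ R(a,h) ∧ R(h,h))
The prefix is ∃d ∃h ∀a: 1 universal, 2 existential.

1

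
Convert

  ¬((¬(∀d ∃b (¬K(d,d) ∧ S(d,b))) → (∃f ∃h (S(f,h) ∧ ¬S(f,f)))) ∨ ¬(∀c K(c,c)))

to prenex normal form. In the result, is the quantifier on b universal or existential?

First replace A → B with ¬A ∨ B.
  ¬(¬¬(∀d ∃b (¬K(d,d) ∧ S(d,b))) ∨ (∃f ∃h (S(f,h) ∧ ¬S(f,f))) ∨ ¬(∀c K(c,c)))
Drive negations inward (¬∀x A ≡ ∃x ¬A, ¬∃x A ≡ ∀x ¬A, De Morgan for ∧/∨):
  (∃d ∀b (K(d,d) ∨ ¬S(d,b))) ∧ (∀f ∀h (¬S(f,h) ∨ S(f,f))) ∧ (∀c K(c,c))
All bound variables are already distinct, so no renaming is needed.
Pull the quantifiers to the front (each side's bound variable is not free in the other side):
  ∃d ∀b ∀f ∀h ∀c ((K(d,d) ∨ ¬S(d,b)) ∧ (¬S(f,h) ∨ S(f,f)) ∧ K(c,c))
The quantifier ∃b sits under an odd number of negations (counting the antecedent side of each →), so it flips to ∀b.

universal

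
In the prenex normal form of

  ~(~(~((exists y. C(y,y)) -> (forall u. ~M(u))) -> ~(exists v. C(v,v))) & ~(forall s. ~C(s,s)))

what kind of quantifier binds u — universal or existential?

Rewrite implications/biconditionals: A → B as ¬A ∨ B.
  ~(~(~~(~(exists y. C(y,y)) | (forall u. ~M(u))) | ~(exists v. C(v,v))) & ~(forall s. ~C(s,s)))
Drive negations inward (¬∀x A ≡ ∃x ¬A, ¬∃x A ≡ ∀x ¬A, De Morgan for ∧/∨):
  (forall y. ~C(y,y)) | (forall u. ~M(u)) | (forall v. ~C(v,v)) | (forall s. ~C(s,s))
All bound variables are already distinct, so no renaming is needed.
Extract every quantifier outward, since the variables are now distinct and don't occur free across branches:
  forall y. forall u. forall v. forall s. (~C(y,y) | ~M(u) | ~C(v,v) | ~C(s,s))
The quantifier forall u sits under an even number of negations (counting the antecedent side of each →), so it remains universal.

universal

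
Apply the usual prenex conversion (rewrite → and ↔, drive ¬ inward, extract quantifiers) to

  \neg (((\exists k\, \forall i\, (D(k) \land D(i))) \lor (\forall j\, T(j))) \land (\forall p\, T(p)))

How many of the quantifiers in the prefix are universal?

Drive negations inward (¬∀x A ≡ ∃x ¬A, ¬∃x A ≡ ∀x ¬A, De Morgan for ∧/∨):
  (\forall k\, \exists i\, (\neg D(k) \lor \neg D(i))) \land (\exists j\, \neg T(j)) \lor (\exists p\, \neg T(p))
All bound variables are already distinct, so no renaming is needed.
Extract every quantifier outward, since the variables are now distinct and don't occur free across branches:
  \forall k\, \exists i\, \exists j\, \exists p\, ((\neg D(k) \lor \neg D(i)) \land \neg T(j) \lor \neg T(p))
The prefix is \forall k \exists i \exists j \exists p: 1 universal, 3 existential.

1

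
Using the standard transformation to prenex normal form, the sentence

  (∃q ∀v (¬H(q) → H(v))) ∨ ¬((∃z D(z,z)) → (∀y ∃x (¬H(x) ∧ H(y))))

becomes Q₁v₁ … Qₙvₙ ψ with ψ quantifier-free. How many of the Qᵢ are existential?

3

First replace A → B with ¬A ∨ B.
  (∃q ∀v (¬¬H(q) ∨ H(v))) ∨ ¬(¬(∃z D(z,z)) ∨ (∀y ∃x (¬H(x) ∧ H(y))))
Drive negations inward (¬∀x A ≡ ∃x ¬A, ¬∃x A ≡ ∀x ¬A, De Morgan for ∧/∨):
  (∃q ∀v (H(q) ∨ H(v))) ∨ (∃z D(z,z)) ∧ (∃y ∀x (H(x) ∨ ¬H(y)))
All bound variables are already distinct, so no renaming is needed.
Pull the quantifiers to the front (each side's bound variable is not free in the other side):
  ∃q ∀v ∃z ∃y ∀x (H(q) ∨ H(v) ∨ D(z,z) ∧ (H(x) ∨ ¬H(y)))
The prefix is ∃q ∀v ∃z ∃y ∀x: 2 universal, 3 existential.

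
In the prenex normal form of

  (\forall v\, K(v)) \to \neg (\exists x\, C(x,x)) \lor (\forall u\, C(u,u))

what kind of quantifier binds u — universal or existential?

Rewrite implications/biconditionals: A → B as ¬A ∨ B.
  \neg (\forall v\, K(v)) \lor \neg (\exists x\, C(x,x)) \lor (\forall u\, C(u,u))
Push ¬ through the quantifiers and connectives to reach negation normal form:
  (\exists v\, \neg K(v)) \lor (\forall x\, \neg C(x,x)) \lor (\forall u\, C(u,u))
All bound variables are already distinct, so no renaming is needed.
Finally move all quantifiers to the prefix:
  \exists v\, \forall x\, \forall u\, (\neg K(v) \lor \neg C(x,x) \lor C(u,u))
The quantifier \forall u sits under an even number of negations (counting the antecedent side of each →), so it remains universal.

universal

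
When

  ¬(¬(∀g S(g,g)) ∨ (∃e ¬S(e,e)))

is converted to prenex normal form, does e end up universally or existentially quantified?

Drive negations inward (¬∀x A ≡ ∃x ¬A, ¬∃x A ≡ ∀x ¬A, De Morgan for ∧/∨):
  (∀g S(g,g)) ∧ (∀e S(e,e))
All bound variables are already distinct, so no renaming is needed.
Finally move all quantifiers to the prefix:
  ∀g ∀e (S(g,g) ∧ S(e,e))
The quantifier ∃e sits under an odd number of negations, so it flips to ∀e.

universal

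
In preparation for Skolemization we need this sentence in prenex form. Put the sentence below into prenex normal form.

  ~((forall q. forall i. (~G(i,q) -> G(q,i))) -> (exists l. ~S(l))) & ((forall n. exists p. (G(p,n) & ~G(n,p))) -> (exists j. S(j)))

First replace A → B with ¬A ∨ B.
  ~(~(forall q. forall i. (~~G(i,q) | G(q,i))) | (exists l. ~S(l))) & (~(forall n. exists p. (G(p,n) & ~G(n,p))) | (exists j. S(j)))
Move each ¬ inward, flipping quantifiers it crosses:
  (forall q. forall i. (G(i,q) | G(q,i))) & (forall l. S(l)) & ((exists n. forall p. (~G(p,n) | G(n,p))) | (exists j. S(j)))
Extract every quantifier outward, since the variables are now distinct and don't occur free across branches:
  forall q. forall i. forall l. exists n. forall p. exists j. ((G(i,q) | G(q,i)) & S(l) & (~G(p,n) | G(n,p) | S(j)))

forall q. forall i. forall l. exists n. forall p. exists j. ((G(i,q) | G(q,i)) & S(l) & (~G(p,n) | G(n,p) | S(j)))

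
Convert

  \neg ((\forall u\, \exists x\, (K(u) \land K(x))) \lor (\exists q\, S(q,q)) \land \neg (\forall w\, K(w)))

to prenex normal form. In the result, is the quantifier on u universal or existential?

Move each ¬ inward, flipping quantifiers it crosses:
  (\exists u\, \forall x\, (\neg K(u) \lor \neg K(x))) \land ((\forall q\, \neg S(q,q)) \lor (\forall w\, K(w)))
Pull the quantifiers to the front (each side's bound variable is not free in the other side):
  \exists u\, \forall x\, \forall q\, \forall w\, ((\neg K(u) \lor \neg K(x)) \land (\neg S(q,q) \lor K(w)))
The quantifier \forall u sits under an odd number of negations, so it flips to \exists u.

existential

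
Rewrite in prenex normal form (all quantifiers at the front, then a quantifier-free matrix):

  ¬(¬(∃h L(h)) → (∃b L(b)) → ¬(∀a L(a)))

First replace A → B with ¬A ∨ B.
  ¬(¬¬(∃h L(h)) ∨ ¬(∃b L(b)) ∨ ¬(∀a L(a)))
Move each ¬ inward, flipping quantifiers it crosses:
  (∀h ¬L(h)) ∧ (∃b L(b)) ∧ (∀a L(a))
Extract every quantifier outward, since the variables are now distinct and don't occur free across branches:
  ∀h ∃b ∀a (¬L(h) ∧ L(b) ∧ L(a))

∀h ∃b ∀a (¬L(h) ∧ L(b) ∧ L(a))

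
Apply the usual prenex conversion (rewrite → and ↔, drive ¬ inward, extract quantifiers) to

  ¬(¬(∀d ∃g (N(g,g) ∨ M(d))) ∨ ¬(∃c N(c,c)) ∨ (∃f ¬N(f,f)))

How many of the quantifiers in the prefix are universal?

2

Move each ¬ inward, flipping quantifiers it crosses:
  (∀d ∃g (N(g,g) ∨ M(d))) ∧ (∃c N(c,c)) ∧ (∀f N(f,f))
Pull the quantifiers to the front (each side's bound variable is not free in the other side):
  ∀d ∃g ∃c ∀f ((N(g,g) ∨ M(d)) ∧ N(c,c) ∧ N(f,f))
The prefix is ∀d ∃g ∃c ∀f: 2 universal, 2 existential.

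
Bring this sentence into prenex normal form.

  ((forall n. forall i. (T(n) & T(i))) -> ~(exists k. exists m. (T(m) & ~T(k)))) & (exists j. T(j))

exists n. exists i. forall k. forall m. exists j. ((~T(n) | ~T(i) | ~T(m) | T(k)) & T(j))

Rewrite implications/biconditionals: A → B as ¬A ∨ B.
  (~(forall n. forall i. (T(n) & T(i))) | ~(exists k. exists m. (T(m) & ~T(k)))) & (exists j. T(j))
Push ¬ through the quantifiers and connectives to reach negation normal form:
  ((exists n. exists i. (~T(n) | ~T(i))) | (forall k. forall m. (~T(m) | T(k)))) & (exists j. T(j))
All bound variables are already distinct, so no renaming is needed.
Pull the quantifiers to the front (each side's bound variable is not free in the other side):
  exists n. exists i. forall k. forall m. exists j. ((~T(n) | ~T(i) | ~T(m) | T(k)) & T(j))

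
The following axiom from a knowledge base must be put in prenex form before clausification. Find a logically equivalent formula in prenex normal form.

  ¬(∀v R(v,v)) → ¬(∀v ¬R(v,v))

Rewrite implications/biconditionals: A → B as ¬A ∨ B.
  ¬¬(∀v R(v,v)) ∨ ¬(∀v ¬R(v,v))
Push ¬ through the quantifiers and connectives to reach negation normal form:
  (∀v R(v,v)) ∨ (∃v R(v,v))
Standardize variables apart so no two quantifiers bind the same name: v↦x1.
  (∀v R(v,v)) ∨ (∃x1 R(x1,x1))
Extract every quantifier outward, since the variables are now distinct and don't occur free across branches:
  ∀v ∃x1 (R(v,v) ∨ R(x1,x1))

∀v ∃x1 (R(v,v) ∨ R(x1,x1))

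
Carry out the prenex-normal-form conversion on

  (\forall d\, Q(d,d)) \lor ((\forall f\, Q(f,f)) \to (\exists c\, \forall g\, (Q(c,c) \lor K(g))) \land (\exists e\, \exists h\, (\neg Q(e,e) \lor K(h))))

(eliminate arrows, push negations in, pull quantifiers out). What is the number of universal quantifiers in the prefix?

2

Rewrite implications/biconditionals: A → B as ¬A ∨ B.
  (\forall d\, Q(d,d)) \lor \neg (\forall f\, Q(f,f)) \lor (\exists c\, \forall g\, (Q(c,c) \lor K(g))) \land (\exists e\, \exists h\, (\neg Q(e,e) \lor K(h)))
Push ¬ through the quantifiers and connectives to reach negation normal form:
  (\forall d\, Q(d,d)) \lor (\exists f\, \neg Q(f,f)) \lor (\exists c\, \forall g\, (Q(c,c) \lor K(g))) \land (\exists e\, \exists h\, (\neg Q(e,e) \lor K(h)))
Pull the quantifiers to the front (each side's bound variable is not free in the other side):
  \forall d\, \exists f\, \exists c\, \forall g\, \exists e\, \exists h\, (Q(d,d) \lor \neg Q(f,f) \lor (Q(c,c) \lor K(g)) \land (\neg Q(e,e) \lor K(h)))
The prefix is \forall d \exists f \exists c \forall g \exists e \exists h: 2 universal, 4 existential.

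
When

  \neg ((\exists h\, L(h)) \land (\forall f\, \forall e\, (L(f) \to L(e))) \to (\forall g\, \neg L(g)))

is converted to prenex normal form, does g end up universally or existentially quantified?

existential

Rewrite implications/biconditionals: A → B as ¬A ∨ B.
  \neg (\neg ((\exists h\, L(h)) \land (\forall f\, \forall e\, (\neg L(f) \lor L(e)))) \lor (\forall g\, \neg L(g)))
Drive negations inward (¬∀x A ≡ ∃x ¬A, ¬∃x A ≡ ∀x ¬A, De Morgan for ∧/∨):
  (\exists h\, L(h)) \land (\forall f\, \forall e\, (\neg L(f) \lor L(e))) \land (\exists g\, L(g))
Pull the quantifiers to the front (each side's bound variable is not free in the other side):
  \exists h\, \forall f\, \forall e\, \exists g\, (L(h) \land (\neg L(f) \lor L(e)) \land L(g))
The quantifier \forall g sits under an odd number of negations (counting the antecedent side of each →), so it flips to \exists g.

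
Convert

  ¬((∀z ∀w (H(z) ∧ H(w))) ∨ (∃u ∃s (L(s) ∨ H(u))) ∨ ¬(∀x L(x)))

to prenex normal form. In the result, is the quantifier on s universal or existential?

Move each ¬ inward, flipping quantifiers it crosses:
  (∃z ∃w (¬H(z) ∨ ¬H(w))) ∧ (∀u ∀s (¬L(s) ∧ ¬H(u))) ∧ (∀x L(x))
All bound variables are already distinct, so no renaming is needed.
Finally move all quantifiers to the prefix:
  ∃z ∃w ∀u ∀s ∀x ((¬H(z) ∨ ¬H(w)) ∧ ¬L(s) ∧ ¬H(u) ∧ L(x))
The quantifier ∃s sits under an odd number of negations, so it flips to ∀s.

universal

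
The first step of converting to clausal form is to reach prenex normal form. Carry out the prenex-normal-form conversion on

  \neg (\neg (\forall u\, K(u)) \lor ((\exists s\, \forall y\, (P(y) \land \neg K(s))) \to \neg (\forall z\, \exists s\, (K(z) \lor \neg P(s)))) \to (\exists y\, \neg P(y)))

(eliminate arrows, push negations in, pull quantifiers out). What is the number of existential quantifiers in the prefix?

3

First replace A → B with ¬A ∨ B.
  \neg (\neg (\neg (\forall u\, K(u)) \lor \neg (\exists s\, \forall y\, (P(y) \land \neg K(s))) \lor \neg (\forall z\, \exists s\, (K(z) \lor \neg P(s)))) \lor (\exists y\, \neg P(y)))
Move each ¬ inward, flipping quantifiers it crosses:
  ((\exists u\, \neg K(u)) \lor (\forall s\, \exists y\, (\neg P(y) \lor K(s))) \lor (\exists z\, \forall s\, (\neg K(z) \land P(s)))) \land (\forall y\, P(y))
Rename bound variables to avoid capture: s↦z1, y↦v.
  ((\exists u\, \neg K(u)) \lor (\forall s\, \exists y\, (\neg P(y) \lor K(s))) \lor (\exists z\, \forall z1\, (\neg K(z) \land P(z1)))) \land (\forall v\, P(v))
Pull the quantifiers to the front (each side's bound variable is not free in the other side):
  \exists u\, \forall s\, \exists y\, \exists z\, \forall z1\, \forall v\, ((\neg K(u) \lor \neg P(y) \lor K(s) \lor \neg K(z) \land P(z1)) \land P(v))
The prefix is \exists u \forall s \exists y \exists z \forall z1 \forall v: 3 universal, 3 existential.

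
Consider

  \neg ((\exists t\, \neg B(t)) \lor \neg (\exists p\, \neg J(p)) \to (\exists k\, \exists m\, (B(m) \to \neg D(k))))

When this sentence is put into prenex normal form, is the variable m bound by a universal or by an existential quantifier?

universal

Eliminate → and ↔ using ¬ and ∨.
  \neg (\neg ((\exists t\, \neg B(t)) \lor \neg (\exists p\, \neg J(p))) \lor (\exists k\, \exists m\, (\neg B(m) \lor \neg D(k))))
Move each ¬ inward, flipping quantifiers it crosses:
  ((\exists t\, \neg B(t)) \lor (\forall p\, J(p))) \land (\forall k\, \forall m\, (B(m) \land D(k)))
Extract every quantifier outward, since the variables are now distinct and don't occur free across branches:
  \exists t\, \forall p\, \forall k\, \forall m\, ((\neg B(t) \lor J(p)) \land B(m) \land D(k))
The quantifier \exists m sits under an odd number of negations (counting the antecedent side of each →), so it flips to \forall m.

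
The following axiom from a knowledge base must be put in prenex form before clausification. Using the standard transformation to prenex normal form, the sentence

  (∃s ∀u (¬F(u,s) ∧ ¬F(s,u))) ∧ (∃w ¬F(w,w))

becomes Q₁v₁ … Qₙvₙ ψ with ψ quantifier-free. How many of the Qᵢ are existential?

All bound variables are already distinct, so no renaming is needed.
Pull the quantifiers to the front (each side's bound variable is not free in the other side):
  ∃s ∀u ∃w (¬F(u,s) ∧ ¬F(s,u) ∧ ¬F(w,w))
The prefix is ∃s ∀u ∃w: 1 universal, 2 existential.

2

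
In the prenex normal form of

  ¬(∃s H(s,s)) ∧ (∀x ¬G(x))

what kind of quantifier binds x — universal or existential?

Drive negations inward (¬∀x A ≡ ∃x ¬A, ¬∃x A ≡ ∀x ¬A, De Morgan for ∧/∨):
  (∀s ¬H(s,s)) ∧ (∀x ¬G(x))
All bound variables are already distinct, so no renaming is needed.
Extract every quantifier outward, since the variables are now distinct and don't occur free across branches:
  ∀s ∀x (¬H(s,s) ∧ ¬G(x))
The quantifier ∀x sits under an even number of negations, so it remains universal.

universal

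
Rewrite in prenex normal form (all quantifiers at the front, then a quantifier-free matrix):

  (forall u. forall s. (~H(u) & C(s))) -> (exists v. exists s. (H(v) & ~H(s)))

Eliminate → and ↔ using ¬ and ∨.
  ~(forall u. forall s. (~H(u) & C(s))) | (exists v. exists s. (H(v) & ~H(s)))
Drive negations inward (¬∀x A ≡ ∃x ¬A, ¬∃x A ≡ ∀x ¬A, De Morgan for ∧/∨):
  (exists u. exists s. (H(u) | ~C(s))) | (exists v. exists s. (H(v) & ~H(s)))
Standardize variables apart so no two quantifiers bind the same name: s↦z1.
  (exists u. exists s. (H(u) | ~C(s))) | (exists v. exists z1. (H(v) & ~H(z1)))
Finally move all quantifiers to the prefix:
  exists u. exists s. exists v. exists z1. (H(u) | ~C(s) | H(v) & ~H(z1))

exists u. exists s. exists v. exists z1. (H(u) | ~C(s) | H(v) & ~H(z1))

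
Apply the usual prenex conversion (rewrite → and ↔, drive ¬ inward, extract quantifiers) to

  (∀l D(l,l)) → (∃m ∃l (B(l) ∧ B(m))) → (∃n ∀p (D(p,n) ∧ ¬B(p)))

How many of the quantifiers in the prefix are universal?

3

Eliminate → and ↔ using ¬ and ∨.
  ¬(∀l D(l,l)) ∨ ¬(∃m ∃l (B(l) ∧ B(m))) ∨ (∃n ∀p (D(p,n) ∧ ¬B(p)))
Push ¬ through the quantifiers and connectives to reach negation normal form:
  (∃l ¬D(l,l)) ∨ (∀m ∀l (¬B(l) ∨ ¬B(m))) ∨ (∃n ∀p (D(p,n) ∧ ¬B(p)))
Rename bound variables to avoid capture: l↦t.
  (∃l ¬D(l,l)) ∨ (∀m ∀t (¬B(t) ∨ ¬B(m))) ∨ (∃n ∀p (D(p,n) ∧ ¬B(p)))
Finally move all quantifiers to the prefix:
  ∃l ∀m ∀t ∃n ∀p (¬D(l,l) ∨ ¬B(t) ∨ ¬B(m) ∨ D(p,n) ∧ ¬B(p))
The prefix is ∃l ∀m ∀t ∃n ∀p: 3 universal, 2 existential.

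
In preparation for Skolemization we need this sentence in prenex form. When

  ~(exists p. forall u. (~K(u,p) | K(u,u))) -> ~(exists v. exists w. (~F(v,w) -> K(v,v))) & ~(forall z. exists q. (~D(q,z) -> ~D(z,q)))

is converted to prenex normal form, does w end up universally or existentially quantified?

First replace A → B with ¬A ∨ B.
  ~~(exists p. forall u. (~K(u,p) | K(u,u))) | ~(exists v. exists w. (~~F(v,w) | K(v,v))) & ~(forall z. exists q. (~~D(q,z) | ~D(z,q)))
Push ¬ through the quantifiers and connectives to reach negation normal form:
  (exists p. forall u. (~K(u,p) | K(u,u))) | (forall v. forall w. (~F(v,w) & ~K(v,v))) & (exists z. forall q. (~D(q,z) & D(z,q)))
Pull the quantifiers to the front (each side's bound variable is not free in the other side):
  exists p. forall u. forall v. forall w. exists z. forall q. (~K(u,p) | K(u,u) | ~F(v,w) & ~K(v,v) & ~D(q,z) & D(z,q))
The quantifier exists w sits under an odd number of negations (counting the antecedent side of each →), so it flips to forall w.

universal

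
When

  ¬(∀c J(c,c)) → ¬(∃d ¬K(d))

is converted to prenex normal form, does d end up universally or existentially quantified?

Rewrite implications/biconditionals: A → B as ¬A ∨ B.
  ¬¬(∀c J(c,c)) ∨ ¬(∃d ¬K(d))
Push ¬ through the quantifiers and connectives to reach negation normal form:
  (∀c J(c,c)) ∨ (∀d K(d))
Pull the quantifiers to the front (each side's bound variable is not free in the other side):
  ∀c ∀d (J(c,c) ∨ K(d))
The quantifier ∃d sits under an odd number of negations (counting the antecedent side of each →), so it flips to ∀d.

universal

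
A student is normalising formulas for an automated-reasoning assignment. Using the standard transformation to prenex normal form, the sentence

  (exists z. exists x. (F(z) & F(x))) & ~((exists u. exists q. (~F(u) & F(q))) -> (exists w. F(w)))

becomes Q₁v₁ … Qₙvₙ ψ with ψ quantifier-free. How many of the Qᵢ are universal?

First replace A → B with ¬A ∨ B.
  (exists z. exists x. (F(z) & F(x))) & ~(~(exists u. exists q. (~F(u) & F(q))) | (exists w. F(w)))
Push ¬ through the quantifiers and connectives to reach negation normal form:
  (exists z. exists x. (F(z) & F(x))) & (exists u. exists q. (~F(u) & F(q))) & (forall w. ~F(w))
All bound variables are already distinct, so no renaming is needed.
Finally move all quantifiers to the prefix:
  exists z. exists x. exists u. exists q. forall w. (F(z) & F(x) & ~F(u) & F(q) & ~F(w))
The prefix is exists z exists x exists u exists q forall w: 1 universal, 4 existential.

1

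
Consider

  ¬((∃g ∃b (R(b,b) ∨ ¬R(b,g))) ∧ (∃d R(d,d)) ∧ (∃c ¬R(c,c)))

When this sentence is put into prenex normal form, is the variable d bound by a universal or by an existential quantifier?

universal

Push ¬ through the quantifiers and connectives to reach negation normal form:
  (∀g ∀b (¬R(b,b) ∧ R(b,g))) ∨ (∀d ¬R(d,d)) ∨ (∀c R(c,c))
All bound variables are already distinct, so no renaming is needed.
Finally move all quantifiers to the prefix:
  ∀g ∀b ∀d ∀c (¬R(b,b) ∧ R(b,g) ∨ ¬R(d,d) ∨ R(c,c))
The quantifier ∃d sits under an odd number of negations, so it flips to ∀d.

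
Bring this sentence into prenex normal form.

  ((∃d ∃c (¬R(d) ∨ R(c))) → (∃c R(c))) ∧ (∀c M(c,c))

∀d ∀c ∃v1 ∀r ((R(d) ∧ ¬R(c) ∨ R(v1)) ∧ M(r,r))

First replace A → B with ¬A ∨ B.
  (¬(∃d ∃c (¬R(d) ∨ R(c))) ∨ (∃c R(c))) ∧ (∀c M(c,c))
Push ¬ through the quantifiers and connectives to reach negation normal form:
  ((∀d ∀c (R(d) ∧ ¬R(c))) ∨ (∃c R(c))) ∧ (∀c M(c,c))
Give each quantifier a distinct variable: c↦v1, c↦r.
  ((∀d ∀c (R(d) ∧ ¬R(c))) ∨ (∃v1 R(v1))) ∧ (∀r M(r,r))
Pull the quantifiers to the front (each side's bound variable is not free in the other side):
  ∀d ∀c ∃v1 ∀r ((R(d) ∧ ¬R(c) ∨ R(v1)) ∧ M(r,r))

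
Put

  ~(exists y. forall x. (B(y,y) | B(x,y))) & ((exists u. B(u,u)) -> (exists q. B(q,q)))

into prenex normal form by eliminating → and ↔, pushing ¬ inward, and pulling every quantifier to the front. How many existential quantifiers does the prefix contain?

Rewrite implications/biconditionals: A → B as ¬A ∨ B.
  ~(exists y. forall x. (B(y,y) | B(x,y))) & (~(exists u. B(u,u)) | (exists q. B(q,q)))
Push ¬ through the quantifiers and connectives to reach negation normal form:
  (forall y. exists x. (~B(y,y) & ~B(x,y))) & ((forall u. ~B(u,u)) | (exists q. B(q,q)))
All bound variables are already distinct, so no renaming is needed.
Finally move all quantifiers to the prefix:
  forall y. exists x. forall u. exists q. (~B(y,y) & ~B(x,y) & (~B(u,u) | B(q,q)))
The prefix is forall y exists x forall u exists q: 2 universal, 2 existential.

2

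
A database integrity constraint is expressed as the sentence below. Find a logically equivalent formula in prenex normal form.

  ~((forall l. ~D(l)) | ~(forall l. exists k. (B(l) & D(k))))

exists l. forall a. exists k. (D(l) & B(a) & D(k))

Move each ¬ inward, flipping quantifiers it crosses:
  (exists l. D(l)) & (forall l. exists k. (B(l) & D(k)))
Rename bound variables to avoid capture: l↦a.
  (exists l. D(l)) & (forall a. exists k. (B(a) & D(k)))
Pull the quantifiers to the front (each side's bound variable is not free in the other side):
  exists l. forall a. exists k. (D(l) & B(a) & D(k))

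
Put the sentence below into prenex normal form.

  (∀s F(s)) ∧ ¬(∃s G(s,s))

∀s ∀u1 (F(s) ∧ ¬G(u1,u1))

Push ¬ through the quantifiers and connectives to reach negation normal form:
  (∀s F(s)) ∧ (∀s ¬G(s,s))
Give each quantifier a distinct variable: s↦u1.
  (∀s F(s)) ∧ (∀u1 ¬G(u1,u1))
Finally move all quantifiers to the prefix:
  ∀s ∀u1 (F(s) ∧ ¬G(u1,u1))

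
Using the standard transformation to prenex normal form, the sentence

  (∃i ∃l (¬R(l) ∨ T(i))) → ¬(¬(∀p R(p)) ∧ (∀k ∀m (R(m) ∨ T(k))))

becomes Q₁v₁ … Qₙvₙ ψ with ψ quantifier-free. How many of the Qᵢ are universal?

3

Eliminate → and ↔ using ¬ and ∨.
  ¬(∃i ∃l (¬R(l) ∨ T(i))) ∨ ¬(¬(∀p R(p)) ∧ (∀k ∀m (R(m) ∨ T(k))))
Drive negations inward (¬∀x A ≡ ∃x ¬A, ¬∃x A ≡ ∀x ¬A, De Morgan for ∧/∨):
  (∀i ∀l (R(l) ∧ ¬T(i))) ∨ (∀p R(p)) ∨ (∃k ∃m (¬R(m) ∧ ¬T(k)))
All bound variables are already distinct, so no renaming is needed.
Pull the quantifiers to the front (each side's bound variable is not free in the other side):
  ∀i ∀l ∀p ∃k ∃m (R(l) ∧ ¬T(i) ∨ R(p) ∨ ¬R(m) ∧ ¬T(k))
The prefix is ∀i ∀l ∀p ∃k ∃m: 3 universal, 2 existential.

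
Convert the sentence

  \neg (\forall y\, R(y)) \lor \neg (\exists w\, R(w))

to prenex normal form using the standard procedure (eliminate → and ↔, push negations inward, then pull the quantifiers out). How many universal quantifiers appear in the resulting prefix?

1

Move each ¬ inward, flipping quantifiers it crosses:
  (\exists y\, \neg R(y)) \lor (\forall w\, \neg R(w))
All bound variables are already distinct, so no renaming is needed.
Pull the quantifiers to the front (each side's bound variable is not free in the other side):
  \exists y\, \forall w\, (\neg R(y) \lor \neg R(w))
The prefix is \exists y \forall w: 1 universal, 1 existential.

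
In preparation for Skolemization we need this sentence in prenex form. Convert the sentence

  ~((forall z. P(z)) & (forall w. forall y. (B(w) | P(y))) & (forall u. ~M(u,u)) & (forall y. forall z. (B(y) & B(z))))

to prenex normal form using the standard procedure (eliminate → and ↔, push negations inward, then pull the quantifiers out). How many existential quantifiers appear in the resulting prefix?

Drive negations inward (¬∀x A ≡ ∃x ¬A, ¬∃x A ≡ ∀x ¬A, De Morgan for ∧/∨):
  (exists z. ~P(z)) | (exists w. exists y. (~B(w) & ~P(y))) | (exists u. M(u,u)) | (exists y. exists z. (~B(y) | ~B(z)))
Standardize variables apart so no two quantifiers bind the same name: y↦s, z↦y1.
  (exists z. ~P(z)) | (exists w. exists y. (~B(w) & ~P(y))) | (exists u. M(u,u)) | (exists s. exists y1. (~B(s) | ~B(y1)))
Extract every quantifier outward, since the variables are now distinct and don't occur free across branches:
  exists z. exists w. exists y. exists u. exists s. exists y1. (~P(z) | ~B(w) & ~P(y) | M(u,u) | ~B(s) | ~B(y1))
The prefix is exists z exists w exists y exists u exists s exists y1: 0 universal, 6 existential.

6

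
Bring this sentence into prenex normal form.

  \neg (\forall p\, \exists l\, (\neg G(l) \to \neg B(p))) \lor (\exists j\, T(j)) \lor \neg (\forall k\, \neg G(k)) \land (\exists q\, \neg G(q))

\exists p\, \forall l\, \exists j\, \exists k\, \exists q\, (\neg G(l) \land B(p) \lor T(j) \lor G(k) \land \neg G(q))

Eliminate → and ↔ using ¬ and ∨.
  \neg (\forall p\, \exists l\, (\neg \neg G(l) \lor \neg B(p))) \lor (\exists j\, T(j)) \lor \neg (\forall k\, \neg G(k)) \land (\exists q\, \neg G(q))
Move each ¬ inward, flipping quantifiers it crosses:
  (\exists p\, \forall l\, (\neg G(l) \land B(p))) \lor (\exists j\, T(j)) \lor (\exists k\, G(k)) \land (\exists q\, \neg G(q))
All bound variables are already distinct, so no renaming is needed.
Extract every quantifier outward, since the variables are now distinct and don't occur free across branches:
  \exists p\, \forall l\, \exists j\, \exists k\, \exists q\, (\neg G(l) \land B(p) \lor T(j) \lor G(k) \land \neg G(q))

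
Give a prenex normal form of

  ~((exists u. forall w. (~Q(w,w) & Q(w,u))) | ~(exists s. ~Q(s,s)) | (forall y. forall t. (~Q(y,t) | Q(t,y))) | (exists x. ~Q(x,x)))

Move each ¬ inward, flipping quantifiers it crosses:
  (forall u. exists w. (Q(w,w) | ~Q(w,u))) & (exists s. ~Q(s,s)) & (exists y. exists t. (Q(y,t) & ~Q(t,y))) & (forall x. Q(x,x))
Extract every quantifier outward, since the variables are now distinct and don't occur free across branches:
  forall u. exists w. exists s. exists y. exists t. forall x. ((Q(w,w) | ~Q(w,u)) & ~Q(s,s) & Q(y,t) & ~Q(t,y) & Q(x,x))

forall u. exists w. exists s. exists y. exists t. forall x. ((Q(w,w) | ~Q(w,u)) & ~Q(s,s) & Q(y,t) & ~Q(t,y) & Q(x,x))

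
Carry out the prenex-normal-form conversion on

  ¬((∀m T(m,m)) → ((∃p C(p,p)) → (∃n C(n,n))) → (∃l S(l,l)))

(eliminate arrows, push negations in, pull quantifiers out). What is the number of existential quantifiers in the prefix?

1

Eliminate → and ↔ using ¬ and ∨.
  ¬(¬(∀m T(m,m)) ∨ ¬(¬(∃p C(p,p)) ∨ (∃n C(n,n))) ∨ (∃l S(l,l)))
Push ¬ through the quantifiers and connectives to reach negation normal form:
  (∀m T(m,m)) ∧ ((∀p ¬C(p,p)) ∨ (∃n C(n,n))) ∧ (∀l ¬S(l,l))
All bound variables are already distinct, so no renaming is needed.
Extract every quantifier outward, since the variables are now distinct and don't occur free across branches:
  ∀m ∀p ∃n ∀l (T(m,m) ∧ (¬C(p,p) ∨ C(n,n)) ∧ ¬S(l,l))
The prefix is ∀m ∀p ∃n ∀l: 3 universal, 1 existential.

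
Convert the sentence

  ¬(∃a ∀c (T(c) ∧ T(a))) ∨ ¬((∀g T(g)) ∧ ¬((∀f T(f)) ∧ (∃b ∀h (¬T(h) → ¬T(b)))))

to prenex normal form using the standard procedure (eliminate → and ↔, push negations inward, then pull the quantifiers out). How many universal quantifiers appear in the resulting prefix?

3

Eliminate → and ↔ using ¬ and ∨.
  ¬(∃a ∀c (T(c) ∧ T(a))) ∨ ¬((∀g T(g)) ∧ ¬((∀f T(f)) ∧ (∃b ∀h (¬¬T(h) ∨ ¬T(b)))))
Move each ¬ inward, flipping quantifiers it crosses:
  (∀a ∃c (¬T(c) ∨ ¬T(a))) ∨ (∃g ¬T(g)) ∨ (∀f T(f)) ∧ (∃b ∀h (T(h) ∨ ¬T(b)))
Finally move all quantifiers to the prefix:
  ∀a ∃c ∃g ∀f ∃b ∀h (¬T(c) ∨ ¬T(a) ∨ ¬T(g) ∨ T(f) ∧ (T(h) ∨ ¬T(b)))
The prefix is ∀a ∃c ∃g ∀f ∃b ∀h: 3 universal, 3 existential.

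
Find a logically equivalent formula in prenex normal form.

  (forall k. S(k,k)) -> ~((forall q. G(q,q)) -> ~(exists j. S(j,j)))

Eliminate → and ↔ using ¬ and ∨.
  ~(forall k. S(k,k)) | ~(~(forall q. G(q,q)) | ~(exists j. S(j,j)))
Move each ¬ inward, flipping quantifiers it crosses:
  (exists k. ~S(k,k)) | (forall q. G(q,q)) & (exists j. S(j,j))
All bound variables are already distinct, so no renaming is needed.
Finally move all quantifiers to the prefix:
  exists k. forall q. exists j. (~S(k,k) | G(q,q) & S(j,j))

exists k. forall q. exists j. (~S(k,k) | G(q,q) & S(j,j))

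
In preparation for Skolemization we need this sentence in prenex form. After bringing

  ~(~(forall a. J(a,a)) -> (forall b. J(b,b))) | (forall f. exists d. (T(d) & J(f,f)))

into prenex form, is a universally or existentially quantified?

existential

First replace A → B with ¬A ∨ B.
  ~(~~(forall a. J(a,a)) | (forall b. J(b,b))) | (forall f. exists d. (T(d) & J(f,f)))
Drive negations inward (¬∀x A ≡ ∃x ¬A, ¬∃x A ≡ ∀x ¬A, De Morgan for ∧/∨):
  (exists a. ~J(a,a)) & (exists b. ~J(b,b)) | (forall f. exists d. (T(d) & J(f,f)))
Pull the quantifiers to the front (each side's bound variable is not free in the other side):
  exists a. exists b. forall f. exists d. (~J(a,a) & ~J(b,b) | T(d) & J(f,f))
The quantifier forall a sits under an odd number of negations (counting the antecedent side of each →), so it flips to exists a.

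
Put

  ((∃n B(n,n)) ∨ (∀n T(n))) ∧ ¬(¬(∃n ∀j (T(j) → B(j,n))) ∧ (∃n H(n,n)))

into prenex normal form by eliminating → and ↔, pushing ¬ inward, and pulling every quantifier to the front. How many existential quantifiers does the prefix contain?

First replace A → B with ¬A ∨ B.
  ((∃n B(n,n)) ∨ (∀n T(n))) ∧ ¬(¬(∃n ∀j (¬T(j) ∨ B(j,n))) ∧ (∃n H(n,n)))
Push ¬ through the quantifiers and connectives to reach negation normal form:
  ((∃n B(n,n)) ∨ (∀n T(n))) ∧ ((∃n ∀j (¬T(j) ∨ B(j,n))) ∨ (∀n ¬H(n,n)))
Rename bound variables to avoid capture: n↦y1, n↦v, n↦w.
  ((∃n B(n,n)) ∨ (∀y1 T(y1))) ∧ ((∃v ∀j (¬T(j) ∨ B(j,v))) ∨ (∀w ¬H(w,w)))
Finally move all quantifiers to the prefix:
  ∃n ∀y1 ∃v ∀j ∀w ((B(n,n) ∨ T(y1)) ∧ (¬T(j) ∨ B(j,v) ∨ ¬H(w,w)))
The prefix is ∃n ∀y1 ∃v ∀j ∀w: 3 universal, 2 existential.

2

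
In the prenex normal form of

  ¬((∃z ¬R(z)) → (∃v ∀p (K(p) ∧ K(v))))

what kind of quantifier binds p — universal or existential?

existential

First replace A → B with ¬A ∨ B.
  ¬(¬(∃z ¬R(z)) ∨ (∃v ∀p (K(p) ∧ K(v))))
Drive negations inward (¬∀x A ≡ ∃x ¬A, ¬∃x A ≡ ∀x ¬A, De Morgan for ∧/∨):
  (∃z ¬R(z)) ∧ (∀v ∃p (¬K(p) ∨ ¬K(v)))
All bound variables are already distinct, so no renaming is needed.
Finally move all quantifiers to the prefix:
  ∃z ∀v ∃p (¬R(z) ∧ (¬K(p) ∨ ¬K(v)))
The quantifier ∀p sits under an odd number of negations (counting the antecedent side of each →), so it flips to ∃p.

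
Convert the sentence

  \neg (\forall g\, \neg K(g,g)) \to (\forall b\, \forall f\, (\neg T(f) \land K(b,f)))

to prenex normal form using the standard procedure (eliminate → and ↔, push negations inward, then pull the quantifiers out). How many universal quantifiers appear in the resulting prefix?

3

First replace A → B with ¬A ∨ B.
  \neg \neg (\forall g\, \neg K(g,g)) \lor (\forall b\, \forall f\, (\neg T(f) \land K(b,f)))
Push ¬ through the quantifiers and connectives to reach negation normal form:
  (\forall g\, \neg K(g,g)) \lor (\forall b\, \forall f\, (\neg T(f) \land K(b,f)))
All bound variables are already distinct, so no renaming is needed.
Finally move all quantifiers to the prefix:
  \forall g\, \forall b\, \forall f\, (\neg K(g,g) \lor \neg T(f) \land K(b,f))
The prefix is \forall g \forall b \forall f: 3 universal, 0 existential.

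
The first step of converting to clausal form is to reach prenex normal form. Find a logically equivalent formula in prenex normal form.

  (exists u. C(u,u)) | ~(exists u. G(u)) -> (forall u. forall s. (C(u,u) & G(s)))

forall u. exists t. forall u1. forall s. (~C(u,u) & G(t) | C(u1,u1) & G(s))

Eliminate → and ↔ using ¬ and ∨.
  ~((exists u. C(u,u)) | ~(exists u. G(u))) | (forall u. forall s. (C(u,u) & G(s)))
Move each ¬ inward, flipping quantifiers it crosses:
  (forall u. ~C(u,u)) & (exists u. G(u)) | (forall u. forall s. (C(u,u) & G(s)))
Standardize variables apart so no two quantifiers bind the same name: u↦t, u↦u1.
  (forall u. ~C(u,u)) & (exists t. G(t)) | (forall u1. forall s. (C(u1,u1) & G(s)))
Finally move all quantifiers to the prefix:
  forall u. exists t. forall u1. forall s. (~C(u,u) & G(t) | C(u1,u1) & G(s))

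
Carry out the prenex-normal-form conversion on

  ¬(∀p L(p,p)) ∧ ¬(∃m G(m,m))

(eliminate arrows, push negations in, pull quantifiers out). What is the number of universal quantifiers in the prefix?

Push ¬ through the quantifiers and connectives to reach negation normal form:
  (∃p ¬L(p,p)) ∧ (∀m ¬G(m,m))
All bound variables are already distinct, so no renaming is needed.
Pull the quantifiers to the front (each side's bound variable is not free in the other side):
  ∃p ∀m (¬L(p,p) ∧ ¬G(m,m))
The prefix is ∃p ∀m: 1 universal, 1 existential.

1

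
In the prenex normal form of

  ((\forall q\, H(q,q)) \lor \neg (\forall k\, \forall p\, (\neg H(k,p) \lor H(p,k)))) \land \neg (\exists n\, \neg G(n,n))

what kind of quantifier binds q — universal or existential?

Push ¬ through the quantifiers and connectives to reach negation normal form:
  ((\forall q\, H(q,q)) \lor (\exists k\, \exists p\, (H(k,p) \land \neg H(p,k)))) \land (\forall n\, G(n,n))
Extract every quantifier outward, since the variables are now distinct and don't occur free across branches:
  \forall q\, \exists k\, \exists p\, \forall n\, ((H(q,q) \lor H(k,p) \land \neg H(p,k)) \land G(n,n))
The quantifier \forall q sits under an even number of negations, so it remains universal.

universal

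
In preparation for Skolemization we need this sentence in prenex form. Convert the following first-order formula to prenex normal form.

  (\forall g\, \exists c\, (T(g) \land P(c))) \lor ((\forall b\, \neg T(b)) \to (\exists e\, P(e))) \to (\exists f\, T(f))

\exists g\, \forall c\, \forall b\, \forall e\, \exists f\, ((\neg T(g) \lor \neg P(c)) \land \neg T(b) \land \neg P(e) \lor T(f))

Eliminate → and ↔ using ¬ and ∨.
  \neg ((\forall g\, \exists c\, (T(g) \land P(c))) \lor \neg (\forall b\, \neg T(b)) \lor (\exists e\, P(e))) \lor (\exists f\, T(f))
Move each ¬ inward, flipping quantifiers it crosses:
  (\exists g\, \forall c\, (\neg T(g) \lor \neg P(c))) \land (\forall b\, \neg T(b)) \land (\forall e\, \neg P(e)) \lor (\exists f\, T(f))
Finally move all quantifiers to the prefix:
  \exists g\, \forall c\, \forall b\, \forall e\, \exists f\, ((\neg T(g) \lor \neg P(c)) \land \neg T(b) \land \neg P(e) \lor T(f))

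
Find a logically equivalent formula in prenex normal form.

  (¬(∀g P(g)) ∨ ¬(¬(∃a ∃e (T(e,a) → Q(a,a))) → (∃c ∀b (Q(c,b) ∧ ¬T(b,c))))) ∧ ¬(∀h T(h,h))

Rewrite implications/biconditionals: A → B as ¬A ∨ B.
  (¬(∀g P(g)) ∨ ¬(¬¬(∃a ∃e (¬T(e,a) ∨ Q(a,a))) ∨ (∃c ∀b (Q(c,b) ∧ ¬T(b,c))))) ∧ ¬(∀h T(h,h))
Move each ¬ inward, flipping quantifiers it crosses:
  ((∃g ¬P(g)) ∨ (∀a ∀e (T(e,a) ∧ ¬Q(a,a))) ∧ (∀c ∃b (¬Q(c,b) ∨ T(b,c)))) ∧ (∃h ¬T(h,h))
All bound variables are already distinct, so no renaming is needed.
Extract every quantifier outward, since the variables are now distinct and don't occur free across branches:
  ∃g ∀a ∀e ∀c ∃b ∃h ((¬P(g) ∨ T(e,a) ∧ ¬Q(a,a) ∧ (¬Q(c,b) ∨ T(b,c))) ∧ ¬T(h,h))

∃g ∀a ∀e ∀c ∃b ∃h ((¬P(g) ∨ T(e,a) ∧ ¬Q(a,a) ∧ (¬Q(c,b) ∨ T(b,c))) ∧ ¬T(h,h))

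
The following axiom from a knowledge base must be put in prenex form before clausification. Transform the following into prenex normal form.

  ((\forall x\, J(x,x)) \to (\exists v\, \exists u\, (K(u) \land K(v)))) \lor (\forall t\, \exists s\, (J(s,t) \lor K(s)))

First replace A → B with ¬A ∨ B.
  \neg (\forall x\, J(x,x)) \lor (\exists v\, \exists u\, (K(u) \land K(v))) \lor (\forall t\, \exists s\, (J(s,t) \lor K(s)))
Drive negations inward (¬∀x A ≡ ∃x ¬A, ¬∃x A ≡ ∀x ¬A, De Morgan for ∧/∨):
  (\exists x\, \neg J(x,x)) \lor (\exists v\, \exists u\, (K(u) \land K(v))) \lor (\forall t\, \exists s\, (J(s,t) \lor K(s)))
All bound variables are already distinct, so no renaming is needed.
Pull the quantifiers to the front (each side's bound variable is not free in the other side):
  \exists x\, \exists v\, \exists u\, \forall t\, \exists s\, (\neg J(x,x) \lor K(u) \land K(v) \lor J(s,t) \lor K(s))

\exists x\, \exists v\, \exists u\, \forall t\, \exists s\, (\neg J(x,x) \lor K(u) \land K(v) \lor J(s,t) \lor K(s))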